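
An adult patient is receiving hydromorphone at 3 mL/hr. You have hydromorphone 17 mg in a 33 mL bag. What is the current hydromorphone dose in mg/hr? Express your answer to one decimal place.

Concentration = 17 mg ÷ 33 mL = 0.5151515 mg/mL
Drug rate = 3 mL/hr × 0.5151515 mg/mL = 1.545455 mg/hr

1.5 mg/hr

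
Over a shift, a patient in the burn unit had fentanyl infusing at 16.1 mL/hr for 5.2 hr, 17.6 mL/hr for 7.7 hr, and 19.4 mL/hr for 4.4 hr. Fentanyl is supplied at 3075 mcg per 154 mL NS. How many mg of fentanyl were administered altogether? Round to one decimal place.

6.1 mg

Concentration = 3075 mcg ÷ 154 mL = 19.96753 mcg/mL
Stage 1: 16.1 mL/hr × 5.2 hr = 83.72 mL → 83.72 mL × 19.96753 mcg/mL = 1671.682 mcg
Stage 2: 17.6 mL/hr × 7.7 hr = 135.52 mL → 135.52 mL × 19.96753 mcg/mL = 2706 mcg
Stage 3: 19.4 mL/hr × 4.4 hr = 85.36 mL → 85.36 mL × 19.96753 mcg/mL = 1704.429 mcg
Total = 1671.682 + 2706 + 1704.429 = 6082.11 mcg = 6.08211 mg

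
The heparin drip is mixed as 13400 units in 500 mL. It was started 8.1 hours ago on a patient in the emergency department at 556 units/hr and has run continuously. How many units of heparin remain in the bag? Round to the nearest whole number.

8896 units

Concentration = 13400 units ÷ 500 mL = 26.8 units/mL
Rate = 556 units/hr ÷ 26.8 units/mL = 20.74627 mL/hr
Volume infused = 20.74627 mL/hr × 8.1 hr = 168.0448 mL
Volume remaining = 500 − 168.0448 = 331.9552 mL
Drug remaining = 331.9552 mL × 26.8 units/mL = 8896.4 units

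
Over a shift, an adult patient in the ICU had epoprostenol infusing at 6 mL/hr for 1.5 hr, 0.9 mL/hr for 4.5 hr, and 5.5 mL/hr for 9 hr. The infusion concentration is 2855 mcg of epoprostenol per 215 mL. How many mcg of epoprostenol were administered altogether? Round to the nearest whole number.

831 mcg

Concentration = 2855 mcg ÷ 215 mL = 13.27907 mcg/mL
Stage 1: 6 mL/hr × 1.5 hr = 9 mL → 9 mL × 13.27907 mcg/mL = 119.5116 mcg
Stage 2: 0.9 mL/hr × 4.5 hr = 4.05 mL → 4.05 mL × 13.27907 mcg/mL = 53.78023 mcg
Stage 3: 5.5 mL/hr × 9 hr = 49.5 mL → 49.5 mL × 13.27907 mcg/mL = 657.314 mcg
Total = 119.5116 + 53.78023 + 657.314 = 830.6058 mcg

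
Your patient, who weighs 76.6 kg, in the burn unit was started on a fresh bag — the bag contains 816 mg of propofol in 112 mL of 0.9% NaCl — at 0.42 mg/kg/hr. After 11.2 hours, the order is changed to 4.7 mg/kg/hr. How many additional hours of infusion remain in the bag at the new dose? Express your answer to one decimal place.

Initial rate:
Dose = 0.42 mg/kg/hr × 76.6 kg = 32.172 mg/hr
Concentration = 816 mg ÷ 112 mL = 7.285714 mg/mL
Rate = 32.172 mg/hr ÷ 7.285714 mg/mL = 4.415765 mL/hr
Volume infused so far = 4.415765 mL/hr × 11.2 hr = 49.45656 mL
Volume remaining = 112 − 49.45656 = 62.54344 mL
New rate:
Dose = 4.7 mg/kg/hr × 76.6 kg = 360.02 mg/hr
Rate = 360.02 mg/hr ÷ 7.285714 mg/mL = 49.41451 mL/hr
Time remaining = 62.54344 mL ÷ 49.41451 mL/hr = 1.26569 hr

1.3 hours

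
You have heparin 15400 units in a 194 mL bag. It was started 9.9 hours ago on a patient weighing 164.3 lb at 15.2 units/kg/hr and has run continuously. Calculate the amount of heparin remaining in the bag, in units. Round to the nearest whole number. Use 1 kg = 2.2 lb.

4162 units

Weight = 164.3 lb ÷ 2.2 lb/kg = 74.68182 kg
Dose = 15.2 units/kg/hr × 74.68182 kg = 1135.164 units/hr
Concentration = 15400 units ÷ 194 mL = 79.38144 units/mL
Rate = 1135.164 units/hr ÷ 79.38144 units/mL = 14.30011 mL/hr
Volume infused = 14.30011 mL/hr × 9.9 hr = 141.5711 mL
Volume remaining = 194 − 141.5711 = 52.42888 mL
Drug remaining = 52.42888 mL × 79.38144 units/mL = 4161.88 units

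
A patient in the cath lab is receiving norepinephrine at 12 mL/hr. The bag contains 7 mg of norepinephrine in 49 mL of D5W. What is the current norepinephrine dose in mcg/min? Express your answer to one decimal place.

28.6 mcg/min

Concentration = 7 mg ÷ 49 mL = 0.1428571 mg/mL = 142.8571 mcg/mL
Drug rate = 12 mL/hr × 142.8571 mcg/mL = 1714.286 mcg/hr
1714.286 mcg/hr ÷ 60 min/hr = 28.57143 mcg/min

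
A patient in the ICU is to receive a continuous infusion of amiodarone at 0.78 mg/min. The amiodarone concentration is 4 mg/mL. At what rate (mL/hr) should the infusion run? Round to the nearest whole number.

0.78 mg/min × 60 min/hr = 46.8 mg/hr
Rate = 46.8 mg/hr ÷ 4 mg/mL = 11.7 mL/hr

12 mL/hr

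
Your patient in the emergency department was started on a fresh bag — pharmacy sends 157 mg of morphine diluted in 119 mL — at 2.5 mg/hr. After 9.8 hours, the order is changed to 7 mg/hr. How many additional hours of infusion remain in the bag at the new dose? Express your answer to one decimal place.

18.9 hours

Initial rate:
Concentration = 157 mg ÷ 119 mL = 1.319328 mg/mL
Rate = 2.5 mg/hr ÷ 1.319328 mg/mL = 1.894904 mL/hr
Volume infused so far = 1.894904 mL/hr × 9.8 hr = 18.57006 mL
Volume remaining = 119 − 18.57006 = 100.4299 mL
New rate:
Rate = 7 mg/hr ÷ 1.319328 mg/mL = 5.305732 mL/hr
Time remaining = 100.4299 mL ÷ 5.305732 mL/hr = 18.92857 hr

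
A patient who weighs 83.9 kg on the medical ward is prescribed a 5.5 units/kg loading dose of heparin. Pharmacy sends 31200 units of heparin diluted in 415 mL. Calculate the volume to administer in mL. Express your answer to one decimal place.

Dose = 5.5 units/kg × 83.9 kg = 461.45 units
Concentration = 31200 units ÷ 415 mL = 75.18072 units/mL
Volume = 461.45 units ÷ 75.18072 units/mL = 6.137877 mL

6.1 mL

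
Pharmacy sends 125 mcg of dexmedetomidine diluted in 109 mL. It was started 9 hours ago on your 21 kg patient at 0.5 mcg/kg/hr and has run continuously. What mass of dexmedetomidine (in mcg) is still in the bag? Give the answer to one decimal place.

30.5 mcg

Dose = 0.5 mcg/kg/hr × 21 kg = 10.5 mcg/hr
Concentration = 125 mcg ÷ 109 mL = 1.146789 mcg/mL
Rate = 10.5 mcg/hr ÷ 1.146789 mcg/mL = 9.156 mL/hr
Volume infused = 9.156 mL/hr × 9 hr = 82.404 mL
Volume remaining = 109 − 82.404 = 26.596 mL
Drug remaining = 26.596 mL × 1.146789 mcg/mL = 30.5 mcg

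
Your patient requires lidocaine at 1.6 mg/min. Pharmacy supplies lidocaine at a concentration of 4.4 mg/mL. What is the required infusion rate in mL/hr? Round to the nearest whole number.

22 mL/hr

1.6 mg/min × 60 min/hr = 96 mg/hr
Rate = 96 mg/hr ÷ 4.4 mg/mL = 21.81818 mL/hr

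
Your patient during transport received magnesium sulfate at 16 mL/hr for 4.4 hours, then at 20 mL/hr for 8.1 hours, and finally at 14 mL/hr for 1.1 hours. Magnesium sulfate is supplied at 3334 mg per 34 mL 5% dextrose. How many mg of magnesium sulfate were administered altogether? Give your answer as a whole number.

Concentration = 3334 mg ÷ 34 mL = 98.05882 mg/mL
Stage 1: 16 mL/hr × 4.4 hr = 70.4 mL → 70.4 mL × 98.05882 mg/mL = 6903.341 mg
Stage 2: 20 mL/hr × 8.1 hr = 162 mL → 162 mL × 98.05882 mg/mL = 15885.53 mg
Stage 3: 14 mL/hr × 1.1 hr = 15.4 mL → 15.4 mL × 98.05882 mg/mL = 1510.106 mg
Total = 6903.341 + 15885.53 + 1510.106 = 24298.98 mg

24299 mg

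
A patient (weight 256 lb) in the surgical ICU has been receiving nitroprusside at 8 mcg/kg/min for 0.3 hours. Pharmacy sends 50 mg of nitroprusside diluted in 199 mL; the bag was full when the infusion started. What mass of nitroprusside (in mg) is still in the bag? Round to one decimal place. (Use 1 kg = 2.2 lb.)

33.2 mg

Weight = 256 lb ÷ 2.2 lb/kg = 116.3636 kg
Dose = 8 mcg/kg/min × 116.3636 kg = 930.9091 mcg/min
930.9091 mcg/min × 60 min/hr = 55854.55 mcg/hr
Concentration = 50 mg ÷ 199 mL = 0.2512563 mg/mL = 251.2563 mcg/mL
Rate = 55854.55 mcg/hr ÷ 251.2563 mcg/mL = 222.3011 mL/hr
Volume infused = 222.3011 mL/hr × 0.3 hr = 66.69033 mL
Volume remaining = 199 − 66.69033 = 132.3097 mL
Drug remaining = 132.3097 mL × 251.2563 mcg/mL = 33243.64 mcg = 33.24364 mg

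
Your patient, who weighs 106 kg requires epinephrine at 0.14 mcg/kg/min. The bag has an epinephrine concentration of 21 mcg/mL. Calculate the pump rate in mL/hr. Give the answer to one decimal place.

42.4 mL/hr

Dose = 0.14 mcg/kg/min × 106 kg = 14.84 mcg/min
14.84 mcg/min × 60 min/hr = 890.4 mcg/hr
Rate = 890.4 mcg/hr ÷ 21 mcg/mL = 42.4 mL/hr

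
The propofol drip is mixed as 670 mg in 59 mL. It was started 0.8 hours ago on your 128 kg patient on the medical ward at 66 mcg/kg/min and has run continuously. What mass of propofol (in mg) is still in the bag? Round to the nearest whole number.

264 mg

Dose = 66 mcg/kg/min × 128 kg = 8448 mcg/min
8448 mcg/min × 60 min/hr = 506880 mcg/hr
Concentration = 670 mg ÷ 59 mL = 11.35593 mg/mL = 11355.93 mcg/mL
Rate = 506880 mcg/hr ÷ 11355.93 mcg/mL = 44.6357 mL/hr
Volume infused = 44.6357 mL/hr × 0.8 hr = 35.70856 mL
Volume remaining = 59 − 35.70856 = 23.29144 mL
Drug remaining = 23.29144 mL × 11355.93 mcg/mL = 264496 mcg = 264.496 mg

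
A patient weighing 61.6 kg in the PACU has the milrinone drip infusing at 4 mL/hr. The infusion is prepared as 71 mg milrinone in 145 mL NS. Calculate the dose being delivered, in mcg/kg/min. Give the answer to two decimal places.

0.53 mcg/kg/min

Concentration = 71 mg ÷ 145 mL = 0.4896552 mg/mL = 489.6552 mcg/mL
Drug rate = 4 mL/hr × 489.6552 mcg/mL = 1958.621 mcg/hr
1958.621 mcg/hr ÷ 60 min/hr = 32.64368 mcg/min
32.64368 mcg/min ÷ 61.6 kg = 0.5299298 mcg/kg/min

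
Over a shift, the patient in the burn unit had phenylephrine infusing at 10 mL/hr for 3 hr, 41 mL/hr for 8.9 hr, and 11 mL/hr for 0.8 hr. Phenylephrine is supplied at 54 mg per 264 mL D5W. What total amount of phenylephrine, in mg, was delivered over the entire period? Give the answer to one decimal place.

82.6 mg

Concentration = 54 mg ÷ 264 mL = 0.2045455 mg/mL
Stage 1: 10 mL/hr × 3 hr = 30 mL → 30 mL × 0.2045455 mg/mL = 6.136364 mg
Stage 2: 41 mL/hr × 8.9 hr = 364.9 mL → 364.9 mL × 0.2045455 mg/mL = 74.63864 mg
Stage 3: 11 mL/hr × 0.8 hr = 8.8 mL → 8.8 mL × 0.2045455 mg/mL = 1.8 mg
Total = 6.136364 + 74.63864 + 1.8 = 82.575 mg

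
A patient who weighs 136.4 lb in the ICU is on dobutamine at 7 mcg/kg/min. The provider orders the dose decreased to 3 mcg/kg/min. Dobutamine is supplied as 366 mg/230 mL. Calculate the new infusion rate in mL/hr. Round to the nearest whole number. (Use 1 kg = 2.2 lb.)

Weight = 136.4 lb ÷ 2.2 lb/kg = 62 kg
Dose = 3 mcg/kg/min × 62 kg = 186 mcg/min
186 mcg/min × 60 min/hr = 11160 mcg/hr
Concentration = 366 mg ÷ 230 mL = 1.591304 mg/mL = 1591.304 mcg/mL
Rate = 11160 mcg/hr ÷ 1591.304 mcg/mL = 7.013115 mL/hr

7 mL/hr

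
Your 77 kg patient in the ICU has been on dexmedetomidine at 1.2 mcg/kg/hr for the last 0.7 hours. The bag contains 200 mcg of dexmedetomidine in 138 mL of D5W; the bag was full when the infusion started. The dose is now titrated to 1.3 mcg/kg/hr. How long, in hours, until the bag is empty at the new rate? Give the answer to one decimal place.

1.4 hours

Initial rate:
Dose = 1.2 mcg/kg/hr × 77 kg = 92.4 mcg/hr
Concentration = 200 mcg ÷ 138 mL = 1.449275 mcg/mL
Rate = 92.4 mcg/hr ÷ 1.449275 mcg/mL = 63.756 mL/hr
Volume infused so far = 63.756 mL/hr × 0.7 hr = 44.6292 mL
Volume remaining = 138 − 44.6292 = 93.3708 mL
New rate:
Dose = 1.3 mcg/kg/hr × 77 kg = 100.1 mcg/hr
Rate = 100.1 mcg/hr ÷ 1.449275 mcg/mL = 69.069 mL/hr
Time remaining = 93.3708 mL ÷ 69.069 mL/hr = 1.351848 hr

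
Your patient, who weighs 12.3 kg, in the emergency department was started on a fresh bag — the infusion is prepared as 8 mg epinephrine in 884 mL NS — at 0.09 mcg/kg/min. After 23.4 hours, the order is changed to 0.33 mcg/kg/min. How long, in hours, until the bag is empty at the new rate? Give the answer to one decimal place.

Initial rate:
Dose = 0.09 mcg/kg/min × 12.3 kg = 1.107 mcg/min
1.107 mcg/min × 60 min/hr = 66.42 mcg/hr
Concentration = 8 mg ÷ 884 mL = 0.009049774 mg/mL = 9.049774 mcg/mL
Rate = 66.42 mcg/hr ÷ 9.049774 mcg/mL = 7.33941 mL/hr
Volume infused so far = 7.33941 mL/hr × 23.4 hr = 171.7422 mL
Volume remaining = 884 − 171.7422 = 712.2578 mL
New rate:
Dose = 0.33 mcg/kg/min × 12.3 kg = 4.059 mcg/min
4.059 mcg/min × 60 min/hr = 243.54 mcg/hr
Rate = 243.54 mcg/hr ÷ 9.049774 mcg/mL = 26.91117 mL/hr
Time remaining = 712.2578 mL ÷ 26.91117 mL/hr = 26.467 hr

26.5 hours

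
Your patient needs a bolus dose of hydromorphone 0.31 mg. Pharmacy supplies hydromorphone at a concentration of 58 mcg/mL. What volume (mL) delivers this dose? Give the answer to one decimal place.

Concentration = 58 mcg/mL = 0.058 mg/mL
Volume = 0.31 mg ÷ 0.058 mg/mL = 5.344828 mL

5.3 mL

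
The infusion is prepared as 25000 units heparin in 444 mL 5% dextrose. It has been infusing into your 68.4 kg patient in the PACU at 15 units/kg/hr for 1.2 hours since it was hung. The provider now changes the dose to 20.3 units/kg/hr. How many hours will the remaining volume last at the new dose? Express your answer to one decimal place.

Initial rate:
Dose = 15 units/kg/hr × 68.4 kg = 1026 units/hr
Concentration = 25000 units ÷ 444 mL = 56.30631 units/mL
Rate = 1026 units/hr ÷ 56.30631 units/mL = 18.22176 mL/hr
Volume infused so far = 18.22176 mL/hr × 1.2 hr = 21.86611 mL
Volume remaining = 444 − 21.86611 = 422.1339 mL
New rate:
Dose = 20.3 units/kg/hr × 68.4 kg = 1388.52 units/hr
Rate = 1388.52 units/hr ÷ 56.30631 units/mL = 24.66012 mL/hr
Time remaining = 422.1339 mL ÷ 24.66012 mL/hr = 17.11808 hr

17.1 hours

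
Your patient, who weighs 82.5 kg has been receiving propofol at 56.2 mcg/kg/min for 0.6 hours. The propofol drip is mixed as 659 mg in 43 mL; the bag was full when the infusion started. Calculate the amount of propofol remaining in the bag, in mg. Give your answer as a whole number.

492 mg

Dose = 56.2 mcg/kg/min × 82.5 kg = 4636.5 mcg/min
4636.5 mcg/min × 60 min/hr = 278190 mcg/hr
Concentration = 659 mg ÷ 43 mL = 15.32558 mg/mL = 15325.58 mcg/mL
Rate = 278190 mcg/hr ÷ 15325.58 mcg/mL = 18.152 mL/hr
Volume infused = 18.152 mL/hr × 0.6 hr = 10.8912 mL
Volume remaining = 43 − 10.8912 = 32.1088 mL
Drug remaining = 32.1088 mL × 15325.58 mcg/mL = 492086 mcg = 492.086 mg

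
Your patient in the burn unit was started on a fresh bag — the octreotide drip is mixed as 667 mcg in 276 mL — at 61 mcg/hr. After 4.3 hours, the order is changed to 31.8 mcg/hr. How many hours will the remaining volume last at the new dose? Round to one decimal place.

12.7 hours

Initial rate:
Concentration = 667 mcg ÷ 276 mL = 2.416667 mcg/mL
Rate = 61 mcg/hr ÷ 2.416667 mcg/mL = 25.24138 mL/hr
Volume infused so far = 25.24138 mL/hr × 4.3 hr = 108.5379 mL
Volume remaining = 276 − 108.5379 = 167.4621 mL
New rate:
Rate = 31.8 mcg/hr ÷ 2.416667 mcg/mL = 13.15862 mL/hr
Time remaining = 167.4621 mL ÷ 13.15862 mL/hr = 12.72642 hr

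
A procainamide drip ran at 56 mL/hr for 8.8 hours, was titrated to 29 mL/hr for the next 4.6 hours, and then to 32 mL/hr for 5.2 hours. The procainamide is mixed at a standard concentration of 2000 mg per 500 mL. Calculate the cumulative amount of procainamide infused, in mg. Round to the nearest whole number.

Concentration = 2000 mg ÷ 500 mL = 4 mg/mL
Stage 1: 56 mL/hr × 8.8 hr = 492.8 mL → 492.8 mL × 4 mg/mL = 1971.2 mg
Stage 2: 29 mL/hr × 4.6 hr = 133.4 mL → 133.4 mL × 4 mg/mL = 533.6 mg
Stage 3: 32 mL/hr × 5.2 hr = 166.4 mL → 166.4 mL × 4 mg/mL = 665.6 mg
Total = 1971.2 + 533.6 + 665.6 = 3170.4 mg

3170 mg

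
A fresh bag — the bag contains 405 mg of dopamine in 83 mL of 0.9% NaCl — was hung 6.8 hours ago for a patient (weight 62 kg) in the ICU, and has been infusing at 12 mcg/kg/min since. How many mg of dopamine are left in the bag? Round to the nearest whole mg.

Dose = 12 mcg/kg/min × 62 kg = 744 mcg/min
744 mcg/min × 60 min/hr = 44640 mcg/hr
Concentration = 405 mg ÷ 83 mL = 4.879518 mg/mL = 4879.518 mcg/mL
Rate = 44640 mcg/hr ÷ 4879.518 mcg/mL = 9.148444 mL/hr
Volume infused = 9.148444 mL/hr × 6.8 hr = 62.20942 mL
Volume remaining = 83 − 62.20942 = 20.79058 mL
Drug remaining = 20.79058 mL × 4879.518 mcg/mL = 101448 mcg = 101.448 mg

101 mg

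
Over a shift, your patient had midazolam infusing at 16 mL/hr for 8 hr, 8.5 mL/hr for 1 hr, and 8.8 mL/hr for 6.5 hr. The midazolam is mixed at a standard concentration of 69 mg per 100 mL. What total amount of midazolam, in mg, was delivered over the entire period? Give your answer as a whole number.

134 mg

Concentration = 69 mg ÷ 100 mL = 0.69 mg/mL
Stage 1: 16 mL/hr × 8 hr = 128 mL → 128 mL × 0.69 mg/mL = 88.32 mg
Stage 2: 8.5 mL/hr × 1 hr = 8.5 mL → 8.5 mL × 0.69 mg/mL = 5.865 mg
Stage 3: 8.8 mL/hr × 6.5 hr = 57.2 mL → 57.2 mL × 0.69 mg/mL = 39.468 mg
Total = 88.32 + 5.865 + 39.468 = 133.653 mg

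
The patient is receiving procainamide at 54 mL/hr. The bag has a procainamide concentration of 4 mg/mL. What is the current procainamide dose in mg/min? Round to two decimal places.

3.60 mg/min

Drug rate = 54 mL/hr × 4 mg/mL = 216 mg/hr
216 mg/hr ÷ 60 min/hr = 3.6 mg/min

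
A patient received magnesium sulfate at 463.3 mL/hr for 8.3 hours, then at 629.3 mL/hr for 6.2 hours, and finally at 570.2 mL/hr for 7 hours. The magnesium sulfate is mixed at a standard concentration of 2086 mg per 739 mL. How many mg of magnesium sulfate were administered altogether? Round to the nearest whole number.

33135 mg

Concentration = 2086 mg ÷ 739 mL = 2.822733 mg/mL
Stage 1: 463.3 mL/hr × 8.3 hr = 3845.39 mL → 3845.39 mL × 2.822733 mg/mL = 10854.51 mg
Stage 2: 629.3 mL/hr × 6.2 hr = 3901.66 mL → 3901.66 mL × 2.822733 mg/mL = 11013.35 mg
Stage 3: 570.2 mL/hr × 7 hr = 3991.4 mL → 3991.4 mL × 2.822733 mg/mL = 11266.66 mg
Total = 10854.51 + 11013.35 + 11266.66 = 33134.52 mg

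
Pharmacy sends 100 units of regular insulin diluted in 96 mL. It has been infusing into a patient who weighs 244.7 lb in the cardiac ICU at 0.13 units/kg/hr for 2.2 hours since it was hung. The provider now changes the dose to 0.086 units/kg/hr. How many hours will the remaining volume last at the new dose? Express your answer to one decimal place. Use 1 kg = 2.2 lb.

7.1 hours

Initial rate:
Weight = 244.7 lb ÷ 2.2 lb/kg = 111.2273 kg
Dose = 0.13 units/kg/hr × 111.2273 kg = 14.45955 units/hr
Concentration = 100 units ÷ 96 mL = 1.041667 units/mL
Rate = 14.45955 units/hr ÷ 1.041667 units/mL = 13.88116 mL/hr
Volume infused so far = 13.88116 mL/hr × 2.2 hr = 30.53856 mL
Volume remaining = 96 − 30.53856 = 65.46144 mL
New rate:
Dose = 0.086 units/kg/hr × 111.2273 kg = 9.565545 units/hr
Rate = 9.565545 units/hr ÷ 1.041667 units/mL = 9.182924 mL/hr
Time remaining = 65.46144 mL ÷ 9.182924 mL/hr = 7.128606 hr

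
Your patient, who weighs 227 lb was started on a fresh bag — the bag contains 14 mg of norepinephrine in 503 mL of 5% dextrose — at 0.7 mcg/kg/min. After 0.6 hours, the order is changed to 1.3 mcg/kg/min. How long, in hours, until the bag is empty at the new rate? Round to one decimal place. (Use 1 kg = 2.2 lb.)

1.4 hours

Initial rate:
Weight = 227 lb ÷ 2.2 lb/kg = 103.1818 kg
Dose = 0.7 mcg/kg/min × 103.1818 kg = 72.22727 mcg/min
72.22727 mcg/min × 60 min/hr = 4333.636 mcg/hr
Concentration = 14 mg ÷ 503 mL = 0.027833 mg/mL = 27.833 mcg/mL
Rate = 4333.636 mcg/hr ÷ 27.833 mcg/mL = 155.7014 mL/hr
Volume infused so far = 155.7014 mL/hr × 0.6 hr = 93.42082 mL
Volume remaining = 503 − 93.42082 = 409.5792 mL
New rate:
Dose = 1.3 mcg/kg/min × 103.1818 kg = 134.1364 mcg/min
134.1364 mcg/min × 60 min/hr = 8048.182 mcg/hr
Rate = 8048.182 mcg/hr ÷ 27.833 mcg/mL = 289.1597 mL/hr
Time remaining = 409.5792 mL ÷ 289.1597 mL/hr = 1.416446 hr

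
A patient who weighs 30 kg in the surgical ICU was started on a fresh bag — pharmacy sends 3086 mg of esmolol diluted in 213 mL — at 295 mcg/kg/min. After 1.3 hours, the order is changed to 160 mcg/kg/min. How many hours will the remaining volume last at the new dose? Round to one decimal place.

Initial rate:
Dose = 295 mcg/kg/min × 30 kg = 8850 mcg/min
8850 mcg/min × 60 min/hr = 531000 mcg/hr
Concentration = 3086 mg ÷ 213 mL = 14.48826 mg/mL = 14488.26 mcg/mL
Rate = 531000 mcg/hr ÷ 14488.26 mcg/mL = 36.65036 mL/hr
Volume infused so far = 36.65036 mL/hr × 1.3 hr = 47.64546 mL
Volume remaining = 213 − 47.64546 = 165.3545 mL
New rate:
Dose = 160 mcg/kg/min × 30 kg = 4800 mcg/min
4800 mcg/min × 60 min/hr = 288000 mcg/hr
Rate = 288000 mcg/hr ÷ 14488.26 mcg/mL = 19.87816 mL/hr
Time remaining = 165.3545 mL ÷ 19.87816 mL/hr = 8.318403 hr

8.3 hours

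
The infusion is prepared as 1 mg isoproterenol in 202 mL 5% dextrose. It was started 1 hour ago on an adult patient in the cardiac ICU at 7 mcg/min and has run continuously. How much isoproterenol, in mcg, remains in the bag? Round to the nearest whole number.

7 mcg/min × 60 min/hr = 420 mcg/hr
Concentration = 1 mg ÷ 202 mL = 0.004950495 mg/mL = 4.950495 mcg/mL
Rate = 420 mcg/hr ÷ 4.950495 mcg/mL = 84.84 mL/hr
Volume infused = 84.84 mL/hr × 1 hr = 84.84 mL
Volume remaining = 202 − 84.84 = 117.16 mL
Drug remaining = 117.16 mL × 4.950495 mcg/mL = 580 mcg

580 mcg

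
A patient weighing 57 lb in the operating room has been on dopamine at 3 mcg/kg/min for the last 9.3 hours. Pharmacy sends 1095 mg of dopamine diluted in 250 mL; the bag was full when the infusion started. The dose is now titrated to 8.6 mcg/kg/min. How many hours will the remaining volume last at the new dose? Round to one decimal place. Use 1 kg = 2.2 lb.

78.7 hours

Initial rate:
Weight = 57 lb ÷ 2.2 lb/kg = 25.90909 kg
Dose = 3 mcg/kg/min × 25.90909 kg = 77.72727 mcg/min
77.72727 mcg/min × 60 min/hr = 4663.636 mcg/hr
Concentration = 1095 mg ÷ 250 mL = 4.38 mg/mL = 4380 mcg/mL
Rate = 4663.636 mcg/hr ÷ 4380 mcg/mL = 1.064757 mL/hr
Volume infused so far = 1.064757 mL/hr × 9.3 hr = 9.902242 mL
Volume remaining = 250 − 9.902242 = 240.0978 mL
New rate:
Dose = 8.6 mcg/kg/min × 25.90909 kg = 222.8182 mcg/min
222.8182 mcg/min × 60 min/hr = 13369.09 mcg/hr
Rate = 13369.09 mcg/hr ÷ 4380 mcg/mL = 3.052304 mL/hr
Time remaining = 240.0978 mL ÷ 3.052304 mL/hr = 78.66116 hr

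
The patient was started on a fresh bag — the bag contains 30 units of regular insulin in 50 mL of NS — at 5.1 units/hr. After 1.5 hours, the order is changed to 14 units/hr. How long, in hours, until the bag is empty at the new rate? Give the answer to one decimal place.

1.6 hours

Initial rate:
Concentration = 30 units ÷ 50 mL = 0.6 units/mL
Rate = 5.1 units/hr ÷ 0.6 units/mL = 8.5 mL/hr
Volume infused so far = 8.5 mL/hr × 1.5 hr = 12.75 mL
Volume remaining = 50 − 12.75 = 37.25 mL
New rate:
Rate = 14 units/hr ÷ 0.6 units/mL = 23.33333 mL/hr
Time remaining = 37.25 mL ÷ 23.33333 mL/hr = 1.596429 hr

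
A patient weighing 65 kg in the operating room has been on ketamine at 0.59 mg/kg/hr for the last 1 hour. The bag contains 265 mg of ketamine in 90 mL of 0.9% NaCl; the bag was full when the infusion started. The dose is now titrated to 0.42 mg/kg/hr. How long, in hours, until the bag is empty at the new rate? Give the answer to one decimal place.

Initial rate:
Dose = 0.59 mg/kg/hr × 65 kg = 38.35 mg/hr
Concentration = 265 mg ÷ 90 mL = 2.944444 mg/mL
Rate = 38.35 mg/hr ÷ 2.944444 mg/mL = 13.02453 mL/hr
Volume infused so far = 13.02453 mL/hr × 1 hr = 13.02453 mL
Volume remaining = 90 − 13.02453 = 76.97547 mL
New rate:
Dose = 0.42 mg/kg/hr × 65 kg = 27.3 mg/hr
Rate = 27.3 mg/hr ÷ 2.944444 mg/mL = 9.271698 mL/hr
Time remaining = 76.97547 mL ÷ 9.271698 mL/hr = 8.302198 hr

8.3 hours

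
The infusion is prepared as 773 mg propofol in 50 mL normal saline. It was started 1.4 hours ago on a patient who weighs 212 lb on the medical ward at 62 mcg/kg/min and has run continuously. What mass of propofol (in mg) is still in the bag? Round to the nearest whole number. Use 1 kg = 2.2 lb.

271 mg

Weight = 212 lb ÷ 2.2 lb/kg = 96.36364 kg
Dose = 62 mcg/kg/min × 96.36364 kg = 5974.545 mcg/min
5974.545 mcg/min × 60 min/hr = 358472.7 mcg/hr
Concentration = 773 mg ÷ 50 mL = 15.46 mg/mL = 15460 mcg/mL
Rate = 358472.7 mcg/hr ÷ 15460 mcg/mL = 23.18711 mL/hr
Volume infused = 23.18711 mL/hr × 1.4 hr = 32.46195 mL
Volume remaining = 50 − 32.46195 = 17.53805 mL
Drug remaining = 17.53805 mL × 15460 mcg/mL = 271138.2 mcg = 271.1382 mg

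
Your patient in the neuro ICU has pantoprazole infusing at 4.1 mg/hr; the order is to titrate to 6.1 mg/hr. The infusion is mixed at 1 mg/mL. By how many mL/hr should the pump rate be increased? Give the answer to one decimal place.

2.0 mL/hr

At the current dose:
Rate = 4.1 mg/hr ÷ 1 mg/mL = 4.1 mL/hr
At the new dose:
Rate = 6.1 mg/hr ÷ 1 mg/mL = 6.1 mL/hr
Change = 6.1 − 4.1 = 2 mL/hr → 2 mL/hr increase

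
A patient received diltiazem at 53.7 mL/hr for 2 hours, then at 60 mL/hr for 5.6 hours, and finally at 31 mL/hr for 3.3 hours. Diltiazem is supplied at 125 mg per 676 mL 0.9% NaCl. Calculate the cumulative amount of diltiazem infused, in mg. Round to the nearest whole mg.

Concentration = 125 mg ÷ 676 mL = 0.1849112 mg/mL
Stage 1: 53.7 mL/hr × 2 hr = 107.4 mL → 107.4 mL × 0.1849112 mg/mL = 19.85947 mg
Stage 2: 60 mL/hr × 5.6 hr = 336 mL → 336 mL × 0.1849112 mg/mL = 62.13018 mg
Stage 3: 31 mL/hr × 3.3 hr = 102.3 mL → 102.3 mL × 0.1849112 mg/mL = 18.91642 mg
Total = 19.85947 + 62.13018 + 18.91642 = 100.9061 mg

101 mg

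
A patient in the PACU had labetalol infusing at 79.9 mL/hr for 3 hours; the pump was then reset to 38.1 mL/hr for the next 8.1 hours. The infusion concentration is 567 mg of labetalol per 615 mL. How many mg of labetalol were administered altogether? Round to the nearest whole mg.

506 mg

Concentration = 567 mg ÷ 615 mL = 0.9219512 mg/mL
Stage 1: 79.9 mL/hr × 3 hr = 239.7 mL → 239.7 mL × 0.9219512 mg/mL = 220.9917 mg
Stage 2: 38.1 mL/hr × 8.1 hr = 308.61 mL → 308.61 mL × 0.9219512 mg/mL = 284.5234 mg
Total = 220.9917 + 284.5234 = 505.5151 mg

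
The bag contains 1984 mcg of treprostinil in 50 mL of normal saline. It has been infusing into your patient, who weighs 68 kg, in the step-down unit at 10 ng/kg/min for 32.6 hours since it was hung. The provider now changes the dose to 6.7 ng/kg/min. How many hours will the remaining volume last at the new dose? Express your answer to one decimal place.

23.9 hours

Initial rate:
Dose = 10 ng/kg/min × 68 kg = 680 ng/min
680 ng/min × 60 min/hr = 40800 ng/hr
Concentration = 1984 mcg ÷ 50 mL = 39.68 mcg/mL = 39680 ng/mL
Rate = 40800 ng/hr ÷ 39680 ng/mL = 1.028226 mL/hr
Volume infused so far = 1.028226 mL/hr × 32.6 hr = 33.52016 mL
Volume remaining = 50 − 33.52016 = 16.47984 mL
New rate:
Dose = 6.7 ng/kg/min × 68 kg = 455.6 ng/min
455.6 ng/min × 60 min/hr = 27336 ng/hr
Rate = 27336 ng/hr ÷ 39680 ng/mL = 0.6889113 mL/hr
Time remaining = 16.47984 mL ÷ 0.6889113 mL/hr = 23.92157 hr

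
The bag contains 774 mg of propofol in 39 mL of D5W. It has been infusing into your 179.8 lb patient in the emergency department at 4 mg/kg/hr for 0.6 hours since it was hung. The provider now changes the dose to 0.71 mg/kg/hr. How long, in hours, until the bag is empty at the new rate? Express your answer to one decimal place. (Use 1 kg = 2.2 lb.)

Initial rate:
Weight = 179.8 lb ÷ 2.2 lb/kg = 81.72727 kg
Dose = 4 mg/kg/hr × 81.72727 kg = 326.9091 mg/hr
Concentration = 774 mg ÷ 39 mL = 19.84615 mg/mL
Rate = 326.9091 mg/hr ÷ 19.84615 mg/mL = 16.47216 mL/hr
Volume infused so far = 16.47216 mL/hr × 0.6 hr = 9.883298 mL
Volume remaining = 39 − 9.883298 = 29.1167 mL
New rate:
Dose = 0.71 mg/kg/hr × 81.72727 kg = 58.02636 mg/hr
Rate = 58.02636 mg/hr ÷ 19.84615 mg/mL = 2.923809 mL/hr
Time remaining = 29.1167 mL ÷ 2.923809 mL/hr = 9.958483 hr

10.0 hours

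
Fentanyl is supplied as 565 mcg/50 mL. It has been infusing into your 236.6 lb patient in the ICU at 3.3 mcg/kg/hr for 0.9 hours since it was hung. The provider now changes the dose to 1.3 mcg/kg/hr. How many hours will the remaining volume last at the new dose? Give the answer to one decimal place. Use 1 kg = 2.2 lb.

1.8 hours

Initial rate:
Weight = 236.6 lb ÷ 2.2 lb/kg = 107.5455 kg
Dose = 3.3 mcg/kg/hr × 107.5455 kg = 354.9 mcg/hr
Concentration = 565 mcg ÷ 50 mL = 11.3 mcg/mL
Rate = 354.9 mcg/hr ÷ 11.3 mcg/mL = 31.40708 mL/hr
Volume infused so far = 31.40708 mL/hr × 0.9 hr = 28.26637 mL
Volume remaining = 50 − 28.26637 = 21.73363 mL
New rate:
Dose = 1.3 mcg/kg/hr × 107.5455 kg = 139.8091 mcg/hr
Rate = 139.8091 mcg/hr ÷ 11.3 mcg/mL = 12.37249 mL/hr
Time remaining = 21.73363 mL ÷ 12.37249 mL/hr = 1.75661 hr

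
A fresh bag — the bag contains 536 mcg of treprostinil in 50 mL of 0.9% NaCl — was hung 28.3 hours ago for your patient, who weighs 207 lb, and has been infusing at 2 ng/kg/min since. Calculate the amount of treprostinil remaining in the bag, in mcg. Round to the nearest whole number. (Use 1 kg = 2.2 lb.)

216 mcg

Weight = 207 lb ÷ 2.2 lb/kg = 94.09091 kg
Dose = 2 ng/kg/min × 94.09091 kg = 188.1818 ng/min
188.1818 ng/min × 60 min/hr = 11290.91 ng/hr
Concentration = 536 mcg ÷ 50 mL = 10.72 mcg/mL = 10720 ng/mL
Rate = 11290.91 ng/hr ÷ 10720 ng/mL = 1.053256 mL/hr
Volume infused = 1.053256 mL/hr × 28.3 hr = 29.80716 mL
Volume remaining = 50 − 29.80716 = 20.19284 mL
Drug remaining = 20.19284 mL × 10720 ng/mL = 216467.3 ng = 216.4673 mcg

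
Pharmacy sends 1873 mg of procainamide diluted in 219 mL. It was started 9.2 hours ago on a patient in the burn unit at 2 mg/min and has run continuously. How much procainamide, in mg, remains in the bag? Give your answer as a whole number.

769 mg

2 mg/min × 60 min/hr = 120 mg/hr
Concentration = 1873 mg ÷ 219 mL = 8.552511 mg/mL
Rate = 120 mg/hr ÷ 8.552511 mg/mL = 14.03097 mL/hr
Volume infused = 14.03097 mL/hr × 9.2 hr = 129.0849 mL
Volume remaining = 219 − 129.0849 = 89.91511 mL
Drug remaining = 89.91511 mL × 8.552511 mg/mL = 769 mg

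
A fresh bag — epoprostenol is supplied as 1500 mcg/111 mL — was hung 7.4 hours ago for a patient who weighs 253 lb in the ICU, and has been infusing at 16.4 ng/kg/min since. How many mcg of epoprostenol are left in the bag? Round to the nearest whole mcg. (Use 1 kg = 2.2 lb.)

663 mcg

Weight = 253 lb ÷ 2.2 lb/kg = 115 kg
Dose = 16.4 ng/kg/min × 115 kg = 1886 ng/min
1886 ng/min × 60 min/hr = 113160 ng/hr
Concentration = 1500 mcg ÷ 111 mL = 13.51351 mcg/mL = 13513.51 ng/mL
Rate = 113160 ng/hr ÷ 13513.51 ng/mL = 8.37384 mL/hr
Volume infused = 8.37384 mL/hr × 7.4 hr = 61.96642 mL
Volume remaining = 111 − 61.96642 = 49.03358 mL
Drug remaining = 49.03358 mL × 13513.51 ng/mL = 662616 ng = 662.616 mcg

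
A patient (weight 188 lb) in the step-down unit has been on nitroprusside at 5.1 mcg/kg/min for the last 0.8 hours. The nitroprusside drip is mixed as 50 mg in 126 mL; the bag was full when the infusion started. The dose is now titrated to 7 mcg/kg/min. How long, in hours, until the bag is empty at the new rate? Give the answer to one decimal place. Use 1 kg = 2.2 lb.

Initial rate:
Weight = 188 lb ÷ 2.2 lb/kg = 85.45455 kg
Dose = 5.1 mcg/kg/min × 85.45455 kg = 435.8182 mcg/min
435.8182 mcg/min × 60 min/hr = 26149.09 mcg/hr
Concentration = 50 mg ÷ 126 mL = 0.3968254 mg/mL = 396.8254 mcg/mL
Rate = 26149.09 mcg/hr ÷ 396.8254 mcg/mL = 65.89571 mL/hr
Volume infused so far = 65.89571 mL/hr × 0.8 hr = 52.71657 mL
Volume remaining = 126 − 52.71657 = 73.28343 mL
New rate:
Dose = 7 mcg/kg/min × 85.45455 kg = 598.1818 mcg/min
598.1818 mcg/min × 60 min/hr = 35890.91 mcg/hr
Rate = 35890.91 mcg/hr ÷ 396.8254 mcg/mL = 90.44509 mL/hr
Time remaining = 73.28343 mL ÷ 90.44509 mL/hr = 0.8102533 hr

0.8 hours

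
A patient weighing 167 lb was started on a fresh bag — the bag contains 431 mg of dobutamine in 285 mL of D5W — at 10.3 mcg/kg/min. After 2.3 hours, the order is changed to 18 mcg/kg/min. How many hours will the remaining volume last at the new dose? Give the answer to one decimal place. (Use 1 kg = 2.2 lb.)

Initial rate:
Weight = 167 lb ÷ 2.2 lb/kg = 75.90909 kg
Dose = 10.3 mcg/kg/min × 75.90909 kg = 781.8636 mcg/min
781.8636 mcg/min × 60 min/hr = 46911.82 mcg/hr
Concentration = 431 mg ÷ 285 mL = 1.512281 mg/mL = 1512.281 mcg/mL
Rate = 46911.82 mcg/hr ÷ 1512.281 mcg/mL = 31.02058 mL/hr
Volume infused so far = 31.02058 mL/hr × 2.3 hr = 71.34732 mL
Volume remaining = 285 − 71.34732 = 213.6527 mL
New rate:
Dose = 18 mcg/kg/min × 75.90909 kg = 1366.364 mcg/min
1366.364 mcg/min × 60 min/hr = 81981.82 mcg/hr
Rate = 81981.82 mcg/hr ÷ 1512.281 mcg/mL = 54.21072 mL/hr
Time remaining = 213.6527 mL ÷ 54.21072 mL/hr = 3.941152 hr

3.9 hours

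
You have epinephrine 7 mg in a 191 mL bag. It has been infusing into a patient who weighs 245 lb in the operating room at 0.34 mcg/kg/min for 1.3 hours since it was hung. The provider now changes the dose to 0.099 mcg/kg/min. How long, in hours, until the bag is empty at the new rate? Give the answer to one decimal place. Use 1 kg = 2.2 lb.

Initial rate:
Weight = 245 lb ÷ 2.2 lb/kg = 111.3636 kg
Dose = 0.34 mcg/kg/min × 111.3636 kg = 37.86364 mcg/min
37.86364 mcg/min × 60 min/hr = 2271.818 mcg/hr
Concentration = 7 mg ÷ 191 mL = 0.03664921 mg/mL = 36.64921 mcg/mL
Rate = 2271.818 mcg/hr ÷ 36.64921 mcg/mL = 61.98818 mL/hr
Volume infused so far = 61.98818 mL/hr × 1.3 hr = 80.58464 mL
Volume remaining = 191 − 80.58464 = 110.4154 mL
New rate:
Dose = 0.099 mcg/kg/min × 111.3636 kg = 11.025 mcg/min
11.025 mcg/min × 60 min/hr = 661.5 mcg/hr
Rate = 661.5 mcg/hr ÷ 36.64921 mcg/mL = 18.0495 mL/hr
Time remaining = 110.4154 mL ÷ 18.0495 mL/hr = 6.117364 hr

6.1 hours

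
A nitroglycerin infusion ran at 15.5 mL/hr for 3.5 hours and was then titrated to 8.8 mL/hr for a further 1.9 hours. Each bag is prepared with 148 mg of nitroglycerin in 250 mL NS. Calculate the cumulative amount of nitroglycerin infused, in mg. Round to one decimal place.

42.0 mg

Concentration = 148 mg ÷ 250 mL = 0.592 mg/mL
Stage 1: 15.5 mL/hr × 3.5 hr = 54.25 mL → 54.25 mL × 0.592 mg/mL = 32.116 mg
Stage 2: 8.8 mL/hr × 1.9 hr = 16.72 mL → 16.72 mL × 0.592 mg/mL = 9.89824 mg
Total = 32.116 + 9.89824 = 42.01424 mg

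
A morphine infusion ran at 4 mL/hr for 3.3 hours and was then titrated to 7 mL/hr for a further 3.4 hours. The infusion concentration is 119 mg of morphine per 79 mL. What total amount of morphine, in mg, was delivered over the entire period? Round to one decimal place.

Concentration = 119 mg ÷ 79 mL = 1.506329 mg/mL
Stage 1: 4 mL/hr × 3.3 hr = 13.2 mL → 13.2 mL × 1.506329 mg/mL = 19.88354 mg
Stage 2: 7 mL/hr × 3.4 hr = 23.8 mL → 23.8 mL × 1.506329 mg/mL = 35.85063 mg
Total = 19.88354 + 35.85063 = 55.73418 mg

55.7 mg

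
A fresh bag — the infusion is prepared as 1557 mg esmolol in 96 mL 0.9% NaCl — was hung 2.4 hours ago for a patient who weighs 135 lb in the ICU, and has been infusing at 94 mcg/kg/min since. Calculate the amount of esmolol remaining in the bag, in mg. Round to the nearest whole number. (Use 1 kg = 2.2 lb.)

Weight = 135 lb ÷ 2.2 lb/kg = 61.36364 kg
Dose = 94 mcg/kg/min × 61.36364 kg = 5768.182 mcg/min
5768.182 mcg/min × 60 min/hr = 346090.9 mcg/hr
Concentration = 1557 mg ÷ 96 mL = 16.21875 mg/mL = 16218.75 mcg/mL
Rate = 346090.9 mcg/hr ÷ 16218.75 mcg/mL = 21.33894 mL/hr
Volume infused = 21.33894 mL/hr × 2.4 hr = 51.21345 mL
Volume remaining = 96 − 51.21345 = 44.78655 mL
Drug remaining = 44.78655 mL × 16218.75 mcg/mL = 726381.8 mcg = 726.3818 mg

726 mg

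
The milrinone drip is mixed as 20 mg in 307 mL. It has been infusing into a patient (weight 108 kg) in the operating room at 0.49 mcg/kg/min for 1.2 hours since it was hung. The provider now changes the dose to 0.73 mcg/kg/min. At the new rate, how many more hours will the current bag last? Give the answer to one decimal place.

Initial rate:
Dose = 0.49 mcg/kg/min × 108 kg = 52.92 mcg/min
52.92 mcg/min × 60 min/hr = 3175.2 mcg/hr
Concentration = 20 mg ÷ 307 mL = 0.06514658 mg/mL = 65.14658 mcg/mL
Rate = 3175.2 mcg/hr ÷ 65.14658 mcg/mL = 48.73932 mL/hr
Volume infused so far = 48.73932 mL/hr × 1.2 hr = 58.48718 mL
Volume remaining = 307 − 58.48718 = 248.5128 mL
New rate:
Dose = 0.73 mcg/kg/min × 108 kg = 78.84 mcg/min
78.84 mcg/min × 60 min/hr = 4730.4 mcg/hr
Rate = 4730.4 mcg/hr ÷ 65.14658 mcg/mL = 72.61164 mL/hr
Time remaining = 248.5128 mL ÷ 72.61164 mL/hr = 3.422493 hr

3.4 hours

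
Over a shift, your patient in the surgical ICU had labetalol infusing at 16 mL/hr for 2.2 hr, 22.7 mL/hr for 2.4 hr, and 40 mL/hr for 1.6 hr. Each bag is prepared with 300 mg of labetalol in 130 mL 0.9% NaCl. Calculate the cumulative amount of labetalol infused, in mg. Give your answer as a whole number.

Concentration = 300 mg ÷ 130 mL = 2.307692 mg/mL
Stage 1: 16 mL/hr × 2.2 hr = 35.2 mL → 35.2 mL × 2.307692 mg/mL = 81.23077 mg
Stage 2: 22.7 mL/hr × 2.4 hr = 54.48 mL → 54.48 mL × 2.307692 mg/mL = 125.7231 mg
Stage 3: 40 mL/hr × 1.6 hr = 64 mL → 64 mL × 2.307692 mg/mL = 147.6923 mg
Total = 81.23077 + 125.7231 + 147.6923 = 354.6462 mg

355 mg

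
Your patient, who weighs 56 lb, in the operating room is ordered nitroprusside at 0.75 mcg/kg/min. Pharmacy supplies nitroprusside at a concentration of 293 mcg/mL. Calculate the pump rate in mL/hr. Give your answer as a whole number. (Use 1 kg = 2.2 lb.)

Weight = 56 lb ÷ 2.2 lb/kg = 25.45455 kg
Dose = 0.75 mcg/kg/min × 25.45455 kg = 19.09091 mcg/min
19.09091 mcg/min × 60 min/hr = 1145.455 mcg/hr
Rate = 1145.455 mcg/hr ÷ 293 mcg/mL = 3.909401 mL/hr

4 mL/hr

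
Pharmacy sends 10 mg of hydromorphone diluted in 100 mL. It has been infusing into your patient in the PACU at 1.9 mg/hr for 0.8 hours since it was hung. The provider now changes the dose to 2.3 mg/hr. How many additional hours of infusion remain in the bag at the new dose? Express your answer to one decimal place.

Initial rate:
Concentration = 10 mg ÷ 100 mL = 0.1 mg/mL
Rate = 1.9 mg/hr ÷ 0.1 mg/mL = 19 mL/hr
Volume infused so far = 19 mL/hr × 0.8 hr = 15.2 mL
Volume remaining = 100 − 15.2 = 84.8 mL
New rate:
Rate = 2.3 mg/hr ÷ 0.1 mg/mL = 23 mL/hr
Time remaining = 84.8 mL ÷ 23 mL/hr = 3.686957 hr

3.7 hours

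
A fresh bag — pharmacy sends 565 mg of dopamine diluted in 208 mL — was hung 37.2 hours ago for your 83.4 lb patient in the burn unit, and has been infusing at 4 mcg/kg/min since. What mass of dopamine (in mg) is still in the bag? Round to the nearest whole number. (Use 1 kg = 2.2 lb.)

227 mg

Weight = 83.4 lb ÷ 2.2 lb/kg = 37.90909 kg
Dose = 4 mcg/kg/min × 37.90909 kg = 151.6364 mcg/min
151.6364 mcg/min × 60 min/hr = 9098.182 mcg/hr
Concentration = 565 mg ÷ 208 mL = 2.716346 mg/mL = 2716.346 mcg/mL
Rate = 9098.182 mcg/hr ÷ 2716.346 mcg/mL = 3.349419 mL/hr
Volume infused = 3.349419 mL/hr × 37.2 hr = 124.5984 mL
Volume remaining = 208 − 124.5984 = 83.40161 mL
Drug remaining = 83.40161 mL × 2716.346 mcg/mL = 226547.6 mcg = 226.5476 mg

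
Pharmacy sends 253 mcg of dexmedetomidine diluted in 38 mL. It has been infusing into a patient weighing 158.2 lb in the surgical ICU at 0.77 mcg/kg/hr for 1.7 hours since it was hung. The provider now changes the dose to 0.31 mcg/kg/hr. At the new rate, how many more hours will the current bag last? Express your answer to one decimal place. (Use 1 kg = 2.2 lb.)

7.1 hours

Initial rate:
Weight = 158.2 lb ÷ 2.2 lb/kg = 71.90909 kg
Dose = 0.77 mcg/kg/hr × 71.90909 kg = 55.37 mcg/hr
Concentration = 253 mcg ÷ 38 mL = 6.657895 mcg/mL
Rate = 55.37 mcg/hr ÷ 6.657895 mcg/mL = 8.316443 mL/hr
Volume infused so far = 8.316443 mL/hr × 1.7 hr = 14.13795 mL
Volume remaining = 38 − 14.13795 = 23.86205 mL
New rate:
Dose = 0.31 mcg/kg/hr × 71.90909 kg = 22.29182 mcg/hr
Rate = 22.29182 mcg/hr ÷ 6.657895 mcg/mL = 3.348178 mL/hr
Time remaining = 23.86205 mL ÷ 3.348178 mL/hr = 7.126875 hr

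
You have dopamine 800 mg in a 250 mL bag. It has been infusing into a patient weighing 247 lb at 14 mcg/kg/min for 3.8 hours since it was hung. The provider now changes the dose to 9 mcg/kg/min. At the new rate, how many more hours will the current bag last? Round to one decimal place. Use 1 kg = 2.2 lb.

7.3 hours

Initial rate:
Weight = 247 lb ÷ 2.2 lb/kg = 112.2727 kg
Dose = 14 mcg/kg/min × 112.2727 kg = 1571.818 mcg/min
1571.818 mcg/min × 60 min/hr = 94309.09 mcg/hr
Concentration = 800 mg ÷ 250 mL = 3.2 mg/mL = 3200 mcg/mL
Rate = 94309.09 mcg/hr ÷ 3200 mcg/mL = 29.47159 mL/hr
Volume infused so far = 29.47159 mL/hr × 3.8 hr = 111.992 mL
Volume remaining = 250 − 111.992 = 138.008 mL
New rate:
Dose = 9 mcg/kg/min × 112.2727 kg = 1010.455 mcg/min
1010.455 mcg/min × 60 min/hr = 60627.27 mcg/hr
Rate = 60627.27 mcg/hr ÷ 3200 mcg/mL = 18.94602 mL/hr
Time remaining = 138.008 mL ÷ 18.94602 mL/hr = 7.284271 hr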